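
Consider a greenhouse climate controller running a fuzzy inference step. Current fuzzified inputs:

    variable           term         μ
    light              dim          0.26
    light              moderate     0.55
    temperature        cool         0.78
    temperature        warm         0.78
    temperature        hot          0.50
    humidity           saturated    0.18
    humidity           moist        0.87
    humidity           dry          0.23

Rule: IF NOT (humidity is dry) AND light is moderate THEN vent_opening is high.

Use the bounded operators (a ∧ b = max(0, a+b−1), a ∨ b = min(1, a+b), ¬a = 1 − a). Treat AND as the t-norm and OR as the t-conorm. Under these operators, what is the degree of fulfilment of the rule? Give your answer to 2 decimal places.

0.32

firing strength: ¬dry=1−0.23=0.77, moderate=0.55; AND[max(0, a+b−1)] → w = 0.32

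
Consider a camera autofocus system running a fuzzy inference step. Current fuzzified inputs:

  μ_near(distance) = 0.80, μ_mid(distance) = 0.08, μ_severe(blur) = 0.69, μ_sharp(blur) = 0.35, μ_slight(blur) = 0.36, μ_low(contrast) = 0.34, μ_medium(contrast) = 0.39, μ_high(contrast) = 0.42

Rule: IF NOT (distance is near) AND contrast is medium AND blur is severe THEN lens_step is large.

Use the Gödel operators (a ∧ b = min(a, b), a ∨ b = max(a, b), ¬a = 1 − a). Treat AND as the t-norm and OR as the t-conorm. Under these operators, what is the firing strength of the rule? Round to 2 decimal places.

firing strength: ¬near=1−0.80=0.20, medium=0.39, severe=0.69; AND[min(a, b)] → w = 0.20

0.20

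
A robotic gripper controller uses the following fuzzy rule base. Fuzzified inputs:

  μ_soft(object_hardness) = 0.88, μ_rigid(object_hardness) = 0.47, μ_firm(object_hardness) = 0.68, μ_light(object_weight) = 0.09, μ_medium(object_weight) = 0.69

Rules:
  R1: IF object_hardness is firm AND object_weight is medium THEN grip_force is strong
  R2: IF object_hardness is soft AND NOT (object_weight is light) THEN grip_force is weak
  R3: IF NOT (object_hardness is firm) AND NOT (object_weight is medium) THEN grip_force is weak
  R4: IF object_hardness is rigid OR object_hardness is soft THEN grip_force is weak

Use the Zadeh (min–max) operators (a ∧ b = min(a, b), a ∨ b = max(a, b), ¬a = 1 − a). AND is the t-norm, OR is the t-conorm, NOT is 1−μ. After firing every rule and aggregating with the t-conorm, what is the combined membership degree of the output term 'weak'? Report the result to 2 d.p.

0.88

R1: firm=0.68, medium=0.69; AND[min(a, b)] → w = 0.68
R2: soft=0.88, ¬light=1−0.09=0.91; AND[min(a, b)] → w = 0.88
R3: ¬firm=1−0.68=0.32, ¬medium=1−0.69=0.31; AND[min(a, b)] → w = 0.31
R4: rigid=0.47, soft=0.88; OR[max(a, b)] → w = 0.88
Rules with consequent 'weak': {R2, R3, R4} → strengths 0.88, 0.31, 0.88
Aggregate via t-conorm [max(a, b)]: 0.88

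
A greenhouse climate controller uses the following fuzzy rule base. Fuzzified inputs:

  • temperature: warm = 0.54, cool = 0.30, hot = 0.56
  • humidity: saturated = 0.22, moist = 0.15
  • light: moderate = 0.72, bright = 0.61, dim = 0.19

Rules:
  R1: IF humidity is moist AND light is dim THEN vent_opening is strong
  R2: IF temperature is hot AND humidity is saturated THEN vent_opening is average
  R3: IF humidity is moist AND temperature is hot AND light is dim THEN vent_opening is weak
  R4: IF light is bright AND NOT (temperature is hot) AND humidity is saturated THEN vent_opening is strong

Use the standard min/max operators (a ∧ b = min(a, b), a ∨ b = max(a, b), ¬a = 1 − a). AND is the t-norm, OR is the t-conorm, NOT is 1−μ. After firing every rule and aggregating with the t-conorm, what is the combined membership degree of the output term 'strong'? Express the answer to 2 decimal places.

0.22

R1: moist=0.15, dim=0.19; AND[min(a, b)] → w = 0.15
R2: hot=0.56, saturated=0.22; AND[min(a, b)] → w = 0.22
R3: moist=0.15, hot=0.56, dim=0.19; AND[min(a, b)] → w = 0.15
R4: bright=0.61, ¬hot=1−0.56=0.44, saturated=0.22; AND[min(a, b)] → w = 0.22
Rules with consequent 'strong': {R1, R4} → strengths 0.15, 0.22
Aggregate via t-conorm [max(a, b)]: 0.22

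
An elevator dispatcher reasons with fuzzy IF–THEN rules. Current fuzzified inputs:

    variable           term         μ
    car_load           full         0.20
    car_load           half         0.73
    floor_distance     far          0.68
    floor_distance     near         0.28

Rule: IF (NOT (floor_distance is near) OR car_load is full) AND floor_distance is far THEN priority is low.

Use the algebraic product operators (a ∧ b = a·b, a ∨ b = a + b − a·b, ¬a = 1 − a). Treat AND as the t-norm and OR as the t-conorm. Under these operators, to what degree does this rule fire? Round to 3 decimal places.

firing strength: (¬near=1−0.28=0.72 OR full=0.20) = 0.7760; AND[a·b] with far=0.68 → w = 0.5277

0.528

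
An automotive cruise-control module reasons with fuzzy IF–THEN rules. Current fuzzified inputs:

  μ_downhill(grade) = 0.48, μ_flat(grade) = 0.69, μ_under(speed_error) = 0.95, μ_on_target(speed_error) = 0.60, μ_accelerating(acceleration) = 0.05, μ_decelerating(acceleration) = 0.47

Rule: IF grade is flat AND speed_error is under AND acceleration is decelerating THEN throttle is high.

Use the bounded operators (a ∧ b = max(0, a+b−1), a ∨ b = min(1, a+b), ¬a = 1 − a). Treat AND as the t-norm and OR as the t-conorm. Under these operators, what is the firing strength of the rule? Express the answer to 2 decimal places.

firing strength: flat=0.69, under=0.95, decelerating=0.47; AND[max(0, a+b−1)] → w = 0.11

0.11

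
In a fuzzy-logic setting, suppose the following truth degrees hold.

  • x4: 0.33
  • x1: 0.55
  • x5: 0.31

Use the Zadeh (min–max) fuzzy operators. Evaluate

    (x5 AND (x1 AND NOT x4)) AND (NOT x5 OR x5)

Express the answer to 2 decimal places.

0.31

NOT x4 = 1 − 0.33 = 0.67
x1 AND NOT x4 = min(a, b) on (0.55, 0.67) = 0.55
x5 AND (x1 AND NOT x4) = min(a, b) on (0.31, 0.55) = 0.31
NOT x5 = 1 − 0.31 = 0.69
NOT x5 OR x5 = max(a, b) on (0.69, 0.31) = 0.69
(x5 AND (x1 AND NOT x4)) AND (NOT x5 OR x5) = min(a, b) on (0.31, 0.69) = 0.31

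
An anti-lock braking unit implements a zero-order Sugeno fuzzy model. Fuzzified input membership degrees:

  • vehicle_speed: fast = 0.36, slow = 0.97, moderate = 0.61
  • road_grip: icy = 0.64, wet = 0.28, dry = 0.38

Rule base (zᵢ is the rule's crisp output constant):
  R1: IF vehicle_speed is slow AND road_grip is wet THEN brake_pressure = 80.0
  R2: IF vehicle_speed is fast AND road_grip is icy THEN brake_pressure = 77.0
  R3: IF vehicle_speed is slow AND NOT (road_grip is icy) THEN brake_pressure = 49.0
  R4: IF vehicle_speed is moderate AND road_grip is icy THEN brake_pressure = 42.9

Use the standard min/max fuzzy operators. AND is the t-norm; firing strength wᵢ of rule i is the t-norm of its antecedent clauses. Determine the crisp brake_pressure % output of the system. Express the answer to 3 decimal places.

58.341

R1 (z=80.0): slow=0.97, wet=0.28; AND[min(a, b)] → w = 0.28
R2 (z=77.0): fast=0.36, icy=0.64; AND[min(a, b)] → w = 0.36
R3 (z=49.0): slow=0.97, ¬icy=1−0.64=0.36; AND[min(a, b)] → w = 0.36
R4 (z=42.9): moderate=0.61, icy=0.64; AND[min(a, b)] → w = 0.61
Weighted average = (0.28·80.0 + 0.36·77.0 + 0.36·49.0 + 0.61·42.9) / (0.28 + 0.36 + 0.36 + 0.61)
  = 93.9290 / 1.6100 = 58.341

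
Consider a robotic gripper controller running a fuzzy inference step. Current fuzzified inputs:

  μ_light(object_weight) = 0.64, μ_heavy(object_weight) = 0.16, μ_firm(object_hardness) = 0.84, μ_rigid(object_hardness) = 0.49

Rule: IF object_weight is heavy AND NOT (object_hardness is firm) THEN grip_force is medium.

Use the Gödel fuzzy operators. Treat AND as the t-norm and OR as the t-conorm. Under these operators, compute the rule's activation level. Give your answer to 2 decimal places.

0.16

firing strength: heavy=0.16, ¬firm=1−0.84=0.16; AND[min(a, b)] → w = 0.16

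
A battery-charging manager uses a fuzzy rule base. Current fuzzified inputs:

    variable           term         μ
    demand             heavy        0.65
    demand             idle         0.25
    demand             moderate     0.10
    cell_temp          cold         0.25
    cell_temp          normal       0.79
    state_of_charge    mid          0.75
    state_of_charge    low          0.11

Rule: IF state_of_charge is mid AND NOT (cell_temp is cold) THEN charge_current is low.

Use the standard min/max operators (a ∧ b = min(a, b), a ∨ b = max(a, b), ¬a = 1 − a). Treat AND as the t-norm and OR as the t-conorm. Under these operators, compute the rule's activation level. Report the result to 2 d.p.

0.75

firing strength: mid=0.75, ¬cold=1−0.25=0.75; AND[min(a, b)] → w = 0.75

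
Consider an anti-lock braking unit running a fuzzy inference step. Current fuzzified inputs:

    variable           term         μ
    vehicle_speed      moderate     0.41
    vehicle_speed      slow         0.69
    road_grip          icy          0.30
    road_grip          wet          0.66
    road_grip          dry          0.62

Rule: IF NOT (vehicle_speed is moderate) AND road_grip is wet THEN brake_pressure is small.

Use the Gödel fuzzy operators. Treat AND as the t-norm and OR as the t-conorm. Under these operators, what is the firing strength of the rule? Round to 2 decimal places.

0.59

firing strength: ¬moderate=1−0.41=0.59, wet=0.66; AND[min(a, b)] → w = 0.59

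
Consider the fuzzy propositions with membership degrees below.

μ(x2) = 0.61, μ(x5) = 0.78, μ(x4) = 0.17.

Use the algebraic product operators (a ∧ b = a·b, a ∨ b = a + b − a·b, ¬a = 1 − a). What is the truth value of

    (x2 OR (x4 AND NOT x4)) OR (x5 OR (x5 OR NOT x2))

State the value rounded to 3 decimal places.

NOT x4 = 1 − 0.1700 = 0.8300
x4 AND NOT x4 = a·b on (0.1700, 0.8300) = 0.1411
x2 OR (x4 AND NOT x4) = a + b − a·b on (0.6100, 0.1411) = 0.6650
NOT x2 = 1 − 0.6100 = 0.3900
x5 OR NOT x2 = a + b − a·b on (0.7800, 0.3900) = 0.8658
x5 OR (x5 OR NOT x2) = a + b − a·b on (0.7800, 0.8658) = 0.9705
(x2 OR (x4 AND NOT x4)) OR (x5 OR (x5 OR NOT x2)) = a + b − a·b on (0.6650, 0.9705) = 0.9901

0.990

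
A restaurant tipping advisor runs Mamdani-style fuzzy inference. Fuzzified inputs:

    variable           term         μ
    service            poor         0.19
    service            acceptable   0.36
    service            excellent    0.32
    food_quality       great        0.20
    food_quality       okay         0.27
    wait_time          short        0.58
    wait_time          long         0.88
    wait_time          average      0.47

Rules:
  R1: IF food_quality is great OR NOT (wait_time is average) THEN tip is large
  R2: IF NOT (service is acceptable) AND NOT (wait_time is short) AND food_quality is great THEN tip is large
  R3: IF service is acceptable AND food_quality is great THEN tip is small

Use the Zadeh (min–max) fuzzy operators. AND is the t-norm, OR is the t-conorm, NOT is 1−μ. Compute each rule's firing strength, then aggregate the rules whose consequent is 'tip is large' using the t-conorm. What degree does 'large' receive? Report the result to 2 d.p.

R1: great=0.20, ¬average=1−0.47=0.53; OR[max(a, b)] → w = 0.53
R2: ¬acceptable=1−0.36=0.64, ¬short=1−0.58=0.42, great=0.20; AND[min(a, b)] → w = 0.20
R3: acceptable=0.36, great=0.20; AND[min(a, b)] → w = 0.20
Rules with consequent 'large': {R1, R2} → strengths 0.53, 0.20
Aggregate via t-conorm [max(a, b)]: 0.53

0.53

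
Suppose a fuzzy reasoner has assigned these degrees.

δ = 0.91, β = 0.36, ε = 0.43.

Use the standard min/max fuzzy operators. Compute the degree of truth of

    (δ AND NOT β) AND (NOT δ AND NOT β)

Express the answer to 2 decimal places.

0.09

NOT β = 1 − 0.36 = 0.64
δ AND NOT β = min(a, b) on (0.91, 0.64) = 0.64
NOT δ = 1 − 0.91 = 0.09
NOT β = 1 − 0.36 = 0.64
NOT δ AND NOT β = min(a, b) on (0.09, 0.64) = 0.09
(δ AND NOT β) AND (NOT δ AND NOT β) = min(a, b) on (0.64, 0.09) = 0.09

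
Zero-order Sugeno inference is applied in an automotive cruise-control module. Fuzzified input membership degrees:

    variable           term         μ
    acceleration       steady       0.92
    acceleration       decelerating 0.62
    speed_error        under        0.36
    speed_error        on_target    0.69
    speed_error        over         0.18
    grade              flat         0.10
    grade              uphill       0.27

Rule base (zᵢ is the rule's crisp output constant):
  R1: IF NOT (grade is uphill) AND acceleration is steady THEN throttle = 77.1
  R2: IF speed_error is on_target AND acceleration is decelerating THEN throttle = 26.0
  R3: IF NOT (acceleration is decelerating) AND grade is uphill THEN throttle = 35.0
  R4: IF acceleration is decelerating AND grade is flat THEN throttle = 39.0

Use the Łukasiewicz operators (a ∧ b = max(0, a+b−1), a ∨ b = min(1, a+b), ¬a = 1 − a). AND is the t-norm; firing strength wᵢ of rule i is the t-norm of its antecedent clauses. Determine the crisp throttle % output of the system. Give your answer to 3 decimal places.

60.599

R1 (z=77.1): ¬uphill=1−0.27=0.73, steady=0.92; AND[max(0, a+b−1)] → w = 0.65
R2 (z=26.0): on_target=0.69, decelerating=0.62; AND[max(0, a+b−1)] → w = 0.31
R3 (z=35.0): ¬decelerating=1−0.62=0.38, uphill=0.27; AND[max(0, a+b−1)] → w = 0.00
R4 (z=39.0): decelerating=0.62, flat=0.10; AND[max(0, a+b−1)] → w = 0.00
Weighted average = (0.65·77.1 + 0.31·26.0 + 0.00·35.0 + 0.00·39.0) / (0.65 + 0.31 + 0.00 + 0.00)
  = 58.1750 / 0.9600 = 60.599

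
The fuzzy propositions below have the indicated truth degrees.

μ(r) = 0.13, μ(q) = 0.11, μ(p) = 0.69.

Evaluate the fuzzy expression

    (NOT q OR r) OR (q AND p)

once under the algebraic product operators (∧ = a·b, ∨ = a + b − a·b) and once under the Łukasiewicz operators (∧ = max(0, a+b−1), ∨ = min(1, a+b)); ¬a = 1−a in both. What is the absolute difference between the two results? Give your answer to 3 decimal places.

0.088

Under algebraic product:
  NOT q = 1 − 0.1100 = 0.8900
  NOT q OR r = a + b − a·b on (0.8900, 0.1300) = 0.9043
  q AND p = a·b on (0.1100, 0.6900) = 0.0759
  (NOT q OR r) OR (q AND p) = a + b − a·b on (0.9043, 0.0759) = 0.9116
  → value = 0.9116
Under Łukasiewicz:
  NOT q = 1 − 0.11 = 0.89
  NOT q OR r = min(1, a+b) on (0.89, 0.13) = 1.00
  q AND p = max(0, a+b−1) on (0.11, 0.69) = 0.00
  (NOT q OR r) OR (q AND p) = min(1, a+b) on (1.00, 0.00) = 1.00
  → value = 1.0000
|0.9116 − 1.0000| = 0.088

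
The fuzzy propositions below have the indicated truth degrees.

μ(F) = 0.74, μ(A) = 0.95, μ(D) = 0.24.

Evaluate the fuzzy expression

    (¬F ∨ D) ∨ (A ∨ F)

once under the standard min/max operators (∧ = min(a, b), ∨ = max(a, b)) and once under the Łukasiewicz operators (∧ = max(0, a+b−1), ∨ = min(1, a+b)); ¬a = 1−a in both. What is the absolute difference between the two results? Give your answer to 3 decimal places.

Under standard min/max:
  ¬F = 1 − 0.74 = 0.26
  ¬F ∨ D = max(a, b) on (0.26, 0.24) = 0.26
  A ∨ F = max(a, b) on (0.95, 0.74) = 0.95
  (¬F ∨ D) ∨ (A ∨ F) = max(a, b) on (0.26, 0.95) = 0.95
  → value = 0.9500
Under Łukasiewicz:
  ¬F = 1 − 0.74 = 0.26
  ¬F ∨ D = min(1, a+b) on (0.26, 0.24) = 0.50
  A ∨ F = min(1, a+b) on (0.95, 0.74) = 1.00
  (¬F ∨ D) ∨ (A ∨ F) = min(1, a+b) on (0.50, 1.00) = 1.00
  → value = 1.0000
|0.9500 − 1.0000| = 0.050

0.050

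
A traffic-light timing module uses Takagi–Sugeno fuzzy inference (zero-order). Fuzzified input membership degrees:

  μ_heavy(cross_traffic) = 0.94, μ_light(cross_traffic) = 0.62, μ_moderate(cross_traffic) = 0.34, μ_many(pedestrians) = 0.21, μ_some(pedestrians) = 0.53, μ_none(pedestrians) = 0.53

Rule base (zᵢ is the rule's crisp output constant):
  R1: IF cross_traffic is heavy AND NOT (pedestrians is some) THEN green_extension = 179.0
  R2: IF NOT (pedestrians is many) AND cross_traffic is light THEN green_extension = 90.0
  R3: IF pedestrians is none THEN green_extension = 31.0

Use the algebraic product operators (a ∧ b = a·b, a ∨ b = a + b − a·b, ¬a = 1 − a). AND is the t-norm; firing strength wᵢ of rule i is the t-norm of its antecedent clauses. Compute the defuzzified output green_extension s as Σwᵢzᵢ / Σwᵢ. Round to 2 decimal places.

95.51

R1 (z=179.0): heavy=0.94, ¬some=1−0.53=0.47; AND[a·b] → w = 0.4418
R2 (z=90.0): ¬many=1−0.21=0.79, light=0.62; AND[a·b] → w = 0.4898
R3 (z=31.0): none=0.53 → w = 0.5300
Weighted average = (0.4418·179.0 + 0.4898·90.0 + 0.5300·31.0) / (0.4418 + 0.4898 + 0.5300)
  = 139.5942 / 1.4616 = 95.51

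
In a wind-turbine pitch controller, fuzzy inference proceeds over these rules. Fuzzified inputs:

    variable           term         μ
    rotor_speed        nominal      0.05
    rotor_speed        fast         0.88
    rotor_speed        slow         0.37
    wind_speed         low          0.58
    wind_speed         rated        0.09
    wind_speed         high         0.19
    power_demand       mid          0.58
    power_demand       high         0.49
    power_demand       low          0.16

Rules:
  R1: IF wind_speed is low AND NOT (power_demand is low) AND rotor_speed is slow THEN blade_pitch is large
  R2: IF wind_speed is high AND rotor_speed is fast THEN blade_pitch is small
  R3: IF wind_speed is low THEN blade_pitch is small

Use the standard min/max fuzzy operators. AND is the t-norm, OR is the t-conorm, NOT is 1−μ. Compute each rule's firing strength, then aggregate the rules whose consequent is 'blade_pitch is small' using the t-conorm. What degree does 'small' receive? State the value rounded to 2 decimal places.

0.58

R1: low=0.58, ¬low=1−0.16=0.84, slow=0.37; AND[min(a, b)] → w = 0.37
R2: high=0.19, fast=0.88; AND[min(a, b)] → w = 0.19
R3: low=0.58 → w = 0.58
Rules with consequent 'small': {R2, R3} → strengths 0.19, 0.58
Aggregate via t-conorm [max(a, b)]: 0.58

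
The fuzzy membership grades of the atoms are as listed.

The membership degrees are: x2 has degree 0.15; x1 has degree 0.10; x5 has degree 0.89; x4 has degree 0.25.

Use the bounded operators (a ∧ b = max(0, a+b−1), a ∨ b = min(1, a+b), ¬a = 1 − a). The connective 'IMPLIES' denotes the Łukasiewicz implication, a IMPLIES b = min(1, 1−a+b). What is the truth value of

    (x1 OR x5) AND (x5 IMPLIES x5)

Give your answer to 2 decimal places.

0.99

x1 OR x5 = min(1, a+b) on (0.10, 0.89) = 0.99
x5 IMPLIES x5  [Łukasiewicz: min(1, 1−a+b)] with a=0.89, b=0.89 → 1.00
(x1 OR x5) AND (x5 IMPLIES x5) = max(0, a+b−1) on (0.99, 1.00) = 0.99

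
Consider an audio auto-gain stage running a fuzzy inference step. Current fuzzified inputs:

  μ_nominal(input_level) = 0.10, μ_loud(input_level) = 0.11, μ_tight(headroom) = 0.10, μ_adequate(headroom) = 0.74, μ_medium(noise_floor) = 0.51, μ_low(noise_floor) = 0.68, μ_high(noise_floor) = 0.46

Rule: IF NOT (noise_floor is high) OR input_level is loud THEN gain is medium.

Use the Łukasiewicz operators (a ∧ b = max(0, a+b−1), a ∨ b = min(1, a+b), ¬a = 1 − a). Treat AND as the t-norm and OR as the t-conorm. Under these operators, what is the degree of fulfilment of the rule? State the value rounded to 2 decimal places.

firing strength: ¬high=1−0.46=0.54, loud=0.11; OR[min(1, a+b)] → w = 0.65

0.65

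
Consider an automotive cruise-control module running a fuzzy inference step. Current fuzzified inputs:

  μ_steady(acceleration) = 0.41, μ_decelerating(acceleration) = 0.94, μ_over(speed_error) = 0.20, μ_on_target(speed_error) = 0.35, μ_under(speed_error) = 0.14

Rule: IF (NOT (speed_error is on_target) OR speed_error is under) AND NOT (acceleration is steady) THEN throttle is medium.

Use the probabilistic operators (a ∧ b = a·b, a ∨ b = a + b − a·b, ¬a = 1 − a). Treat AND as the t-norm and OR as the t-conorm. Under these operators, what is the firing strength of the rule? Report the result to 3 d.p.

firing strength: (¬on_target=1−0.35=0.65 OR under=0.14) = 0.6990; AND[a·b] with ¬steady=1−0.41=0.59 → w = 0.4124

0.412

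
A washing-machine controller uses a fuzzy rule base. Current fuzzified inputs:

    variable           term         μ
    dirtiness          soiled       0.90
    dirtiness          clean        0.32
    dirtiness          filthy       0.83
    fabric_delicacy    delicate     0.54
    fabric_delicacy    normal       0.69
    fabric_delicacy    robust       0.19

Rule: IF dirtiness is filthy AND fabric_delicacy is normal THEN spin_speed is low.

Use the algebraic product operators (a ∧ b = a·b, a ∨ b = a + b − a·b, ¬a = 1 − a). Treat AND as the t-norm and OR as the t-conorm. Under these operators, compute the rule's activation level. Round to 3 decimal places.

0.573

firing strength: filthy=0.83, normal=0.69; AND[a·b] → w = 0.5727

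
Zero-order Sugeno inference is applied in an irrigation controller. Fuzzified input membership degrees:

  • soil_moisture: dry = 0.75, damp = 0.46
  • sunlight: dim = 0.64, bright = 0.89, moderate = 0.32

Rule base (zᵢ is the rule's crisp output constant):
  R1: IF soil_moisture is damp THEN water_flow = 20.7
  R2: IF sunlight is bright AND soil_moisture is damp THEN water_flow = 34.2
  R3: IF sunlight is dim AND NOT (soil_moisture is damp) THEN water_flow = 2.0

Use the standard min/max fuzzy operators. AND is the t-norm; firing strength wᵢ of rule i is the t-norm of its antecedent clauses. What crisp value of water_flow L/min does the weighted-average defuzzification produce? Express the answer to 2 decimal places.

18.04

R1 (z=20.7): damp=0.46 → w = 0.46
R2 (z=34.2): bright=0.89, damp=0.46; AND[min(a, b)] → w = 0.46
R3 (z=2.0): dim=0.64, ¬damp=1−0.46=0.54; AND[min(a, b)] → w = 0.54
Weighted average = (0.46·20.7 + 0.46·34.2 + 0.54·2.0) / (0.46 + 0.46 + 0.54)
  = 26.3340 / 1.4600 = 18.04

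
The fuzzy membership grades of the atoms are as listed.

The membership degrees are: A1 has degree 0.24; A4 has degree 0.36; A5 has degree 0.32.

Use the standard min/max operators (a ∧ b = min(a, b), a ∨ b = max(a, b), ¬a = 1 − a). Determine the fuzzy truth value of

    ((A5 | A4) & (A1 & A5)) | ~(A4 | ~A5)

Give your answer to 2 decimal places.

0.32

A5 | A4 = max(a, b) on (0.32, 0.36) = 0.36
A1 & A5 = min(a, b) on (0.24, 0.32) = 0.24
(A5 | A4) & (A1 & A5) = min(a, b) on (0.36, 0.24) = 0.24
~A5 = 1 − 0.32 = 0.68
A4 | ~A5 = max(a, b) on (0.36, 0.68) = 0.68
~(A4 | ~A5) = 1 − 0.68 = 0.32
((A5 | A4) & (A1 & A5)) | ~(A4 | ~A5) = max(a, b) on (0.24, 0.32) = 0.32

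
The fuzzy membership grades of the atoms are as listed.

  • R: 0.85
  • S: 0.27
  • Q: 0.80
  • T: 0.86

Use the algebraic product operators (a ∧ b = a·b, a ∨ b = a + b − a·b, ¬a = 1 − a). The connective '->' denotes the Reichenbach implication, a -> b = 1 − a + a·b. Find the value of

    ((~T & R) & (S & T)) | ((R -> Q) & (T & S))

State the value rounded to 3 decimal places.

0.215

~T = 1 − 0.8600 = 0.1400
~T & R = a·b on (0.1400, 0.8500) = 0.1190
S & T = a·b on (0.2700, 0.8600) = 0.2322
(~T & R) & (S & T) = a·b on (0.1190, 0.2322) = 0.0276
R -> Q  [Reichenbach: 1 − a + a·b] with a=0.8500, b=0.8000 → 0.8300
T & S = a·b on (0.8600, 0.2700) = 0.2322
(R -> Q) & (T & S) = a·b on (0.8300, 0.2322) = 0.1927
((~T & R) & (S & T)) | ((R -> Q) & (T & S)) = a + b − a·b on (0.0276, 0.1927) = 0.2150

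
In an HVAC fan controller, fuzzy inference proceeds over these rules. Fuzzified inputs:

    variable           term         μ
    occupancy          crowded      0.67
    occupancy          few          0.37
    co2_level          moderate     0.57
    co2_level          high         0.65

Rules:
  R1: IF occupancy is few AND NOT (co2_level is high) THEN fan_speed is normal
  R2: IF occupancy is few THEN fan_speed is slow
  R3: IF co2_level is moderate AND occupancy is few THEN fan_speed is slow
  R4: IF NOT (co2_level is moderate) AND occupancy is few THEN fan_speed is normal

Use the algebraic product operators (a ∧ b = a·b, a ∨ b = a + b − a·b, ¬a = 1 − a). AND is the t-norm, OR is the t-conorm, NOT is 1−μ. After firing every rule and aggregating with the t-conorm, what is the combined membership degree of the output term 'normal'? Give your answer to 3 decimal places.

R1: few=0.37, ¬high=1−0.65=0.35; AND[a·b] → w = 0.1295
R2: few=0.37 → w = 0.3700
R3: moderate=0.57, few=0.37; AND[a·b] → w = 0.2109
R4: ¬moderate=1−0.57=0.43, few=0.37; AND[a·b] → w = 0.1591
Rules with consequent 'normal': {R1, R4} → strengths 0.1295, 0.1591
Aggregate via t-conorm [a + b − a·b]: 0.2680

0.268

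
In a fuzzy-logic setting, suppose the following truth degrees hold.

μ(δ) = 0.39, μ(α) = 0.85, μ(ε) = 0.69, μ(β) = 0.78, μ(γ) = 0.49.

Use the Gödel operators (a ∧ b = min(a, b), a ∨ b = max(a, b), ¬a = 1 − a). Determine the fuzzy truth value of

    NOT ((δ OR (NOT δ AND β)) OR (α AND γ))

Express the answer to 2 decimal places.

0.39

NOT δ = 1 − 0.39 = 0.61
NOT δ AND β = min(a, b) on (0.61, 0.78) = 0.61
δ OR (NOT δ AND β) = max(a, b) on (0.39, 0.61) = 0.61
α AND γ = min(a, b) on (0.85, 0.49) = 0.49
(δ OR (NOT δ AND β)) OR (α AND γ) = max(a, b) on (0.61, 0.49) = 0.61
NOT ((δ OR (NOT δ AND β)) OR (α AND γ)) = 1 − 0.61 = 0.39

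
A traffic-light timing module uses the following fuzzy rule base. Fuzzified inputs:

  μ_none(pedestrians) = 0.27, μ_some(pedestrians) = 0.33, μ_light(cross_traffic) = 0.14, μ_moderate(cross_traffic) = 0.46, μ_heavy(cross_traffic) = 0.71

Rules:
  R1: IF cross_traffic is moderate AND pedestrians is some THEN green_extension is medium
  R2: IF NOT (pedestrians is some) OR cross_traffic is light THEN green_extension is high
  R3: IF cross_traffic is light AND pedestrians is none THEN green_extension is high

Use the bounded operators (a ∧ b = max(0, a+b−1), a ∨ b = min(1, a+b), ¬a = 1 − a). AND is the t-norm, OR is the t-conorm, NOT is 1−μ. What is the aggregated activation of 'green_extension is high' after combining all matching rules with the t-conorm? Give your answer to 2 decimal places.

0.81

R1: moderate=0.46, some=0.33; AND[max(0, a+b−1)] → w = 0.00
R2: ¬some=1−0.33=0.67, light=0.14; OR[min(1, a+b)] → w = 0.81
R3: light=0.14, none=0.27; AND[max(0, a+b−1)] → w = 0.00
Rules with consequent 'high': {R2, R3} → strengths 0.81, 0.00
Aggregate via t-conorm [min(1, a+b)]: 0.81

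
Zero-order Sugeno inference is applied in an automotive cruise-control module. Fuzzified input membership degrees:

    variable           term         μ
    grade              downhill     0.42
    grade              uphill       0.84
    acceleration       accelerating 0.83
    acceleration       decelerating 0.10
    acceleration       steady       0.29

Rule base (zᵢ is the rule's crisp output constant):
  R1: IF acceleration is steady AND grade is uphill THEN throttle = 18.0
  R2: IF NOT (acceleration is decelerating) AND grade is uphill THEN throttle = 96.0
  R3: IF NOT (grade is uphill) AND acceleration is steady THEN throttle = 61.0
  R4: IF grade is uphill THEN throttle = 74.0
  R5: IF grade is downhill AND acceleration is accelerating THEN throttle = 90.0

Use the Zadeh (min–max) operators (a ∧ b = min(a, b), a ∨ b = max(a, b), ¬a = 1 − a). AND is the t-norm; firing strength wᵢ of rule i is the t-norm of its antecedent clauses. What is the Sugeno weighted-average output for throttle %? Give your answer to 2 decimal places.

R1 (z=18.0): steady=0.29, uphill=0.84; AND[min(a, b)] → w = 0.29
R2 (z=96.0): ¬decelerating=1−0.10=0.90, uphill=0.84; AND[min(a, b)] → w = 0.84
R3 (z=61.0): ¬uphill=1−0.84=0.16, steady=0.29; AND[min(a, b)] → w = 0.16
R4 (z=74.0): uphill=0.84 → w = 0.84
R5 (z=90.0): downhill=0.42, accelerating=0.83; AND[min(a, b)] → w = 0.42
Weighted average = (0.29·18.0 + 0.84·96.0 + 0.16·61.0 + 0.84·74.0 + 0.42·90.0) / (0.29 + 0.84 + 0.16 + 0.84 + 0.42)
  = 195.5800 / 2.5500 = 76.70

76.70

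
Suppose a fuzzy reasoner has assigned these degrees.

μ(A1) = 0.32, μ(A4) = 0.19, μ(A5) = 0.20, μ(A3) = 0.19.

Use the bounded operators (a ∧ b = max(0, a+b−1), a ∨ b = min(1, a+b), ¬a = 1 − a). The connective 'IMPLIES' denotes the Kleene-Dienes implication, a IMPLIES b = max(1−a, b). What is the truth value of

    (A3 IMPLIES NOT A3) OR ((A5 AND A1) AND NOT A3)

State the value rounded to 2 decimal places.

NOT A3 = 1 − 0.19 = 0.81
A3 IMPLIES NOT A3  [Kleene-Dienes: max(1−a, b)] with a=0.19, b=0.81 → 0.81
A5 AND A1 = max(0, a+b−1) on (0.20, 0.32) = 0.00
NOT A3 = 1 − 0.19 = 0.81
(A5 AND A1) AND NOT A3 = max(0, a+b−1) on (0.00, 0.81) = 0.00
(A3 IMPLIES NOT A3) OR ((A5 AND A1) AND NOT A3) = min(1, a+b) on (0.81, 0.00) = 0.81

0.81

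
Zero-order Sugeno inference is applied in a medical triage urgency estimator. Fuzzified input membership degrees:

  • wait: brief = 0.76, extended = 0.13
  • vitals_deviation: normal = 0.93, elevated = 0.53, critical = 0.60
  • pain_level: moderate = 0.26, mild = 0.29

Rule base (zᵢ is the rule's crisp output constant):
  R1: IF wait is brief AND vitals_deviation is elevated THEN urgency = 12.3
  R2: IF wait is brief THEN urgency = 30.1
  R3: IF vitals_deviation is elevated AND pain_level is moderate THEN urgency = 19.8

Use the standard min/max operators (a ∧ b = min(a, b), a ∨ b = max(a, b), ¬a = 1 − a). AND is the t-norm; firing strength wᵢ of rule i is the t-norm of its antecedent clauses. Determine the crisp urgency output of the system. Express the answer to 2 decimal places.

R1 (z=12.3): brief=0.76, elevated=0.53; AND[min(a, b)] → w = 0.53
R2 (z=30.1): brief=0.76 → w = 0.76
R3 (z=19.8): elevated=0.53, moderate=0.26; AND[min(a, b)] → w = 0.26
Weighted average = (0.53·12.3 + 0.76·30.1 + 0.26·19.8) / (0.53 + 0.76 + 0.26)
  = 34.5430 / 1.5500 = 22.29

22.29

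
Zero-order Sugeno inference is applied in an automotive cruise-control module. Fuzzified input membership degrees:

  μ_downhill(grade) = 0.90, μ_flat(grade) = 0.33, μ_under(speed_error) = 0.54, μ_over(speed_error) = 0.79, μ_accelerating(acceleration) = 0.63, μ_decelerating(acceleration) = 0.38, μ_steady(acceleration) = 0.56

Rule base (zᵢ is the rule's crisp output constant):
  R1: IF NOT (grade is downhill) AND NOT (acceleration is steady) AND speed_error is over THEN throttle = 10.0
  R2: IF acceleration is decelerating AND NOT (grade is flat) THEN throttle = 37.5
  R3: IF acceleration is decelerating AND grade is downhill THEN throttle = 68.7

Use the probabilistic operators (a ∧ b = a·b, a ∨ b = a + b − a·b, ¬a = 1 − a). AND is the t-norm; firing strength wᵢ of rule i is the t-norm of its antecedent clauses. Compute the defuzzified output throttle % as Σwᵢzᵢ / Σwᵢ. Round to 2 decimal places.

52.89

R1 (z=10.0): ¬downhill=1−0.90=0.10, ¬steady=1−0.56=0.44, over=0.79; AND[a·b] → w = 0.0348
R2 (z=37.5): decelerating=0.38, ¬flat=1−0.33=0.67; AND[a·b] → w = 0.2546
R3 (z=68.7): decelerating=0.38, downhill=0.90; AND[a·b] → w = 0.3420
Weighted average = (0.0348·10.0 + 0.2546·37.5 + 0.3420·68.7) / (0.0348 + 0.2546 + 0.3420)
  = 33.3905 / 0.6314 = 52.89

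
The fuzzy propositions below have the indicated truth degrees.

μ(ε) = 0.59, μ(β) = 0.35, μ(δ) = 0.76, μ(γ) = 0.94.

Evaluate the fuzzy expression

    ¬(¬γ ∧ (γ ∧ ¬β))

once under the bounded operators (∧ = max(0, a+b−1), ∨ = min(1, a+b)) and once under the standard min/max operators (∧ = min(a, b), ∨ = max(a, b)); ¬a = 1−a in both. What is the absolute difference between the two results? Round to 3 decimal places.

Under bounded:
  ¬γ = 1 − 0.94 = 0.06
  ¬β = 1 − 0.35 = 0.65
  γ ∧ ¬β = max(0, a+b−1) on (0.94, 0.65) = 0.59
  ¬γ ∧ (γ ∧ ¬β) = max(0, a+b−1) on (0.06, 0.59) = 0.00
  ¬(¬γ ∧ (γ ∧ ¬β)) = 1 − 0.00 = 1.00
  → value = 1.0000
Under standard min/max:
  ¬γ = 1 − 0.94 = 0.06
  ¬β = 1 − 0.35 = 0.65
  γ ∧ ¬β = min(a, b) on (0.94, 0.65) = 0.65
  ¬γ ∧ (γ ∧ ¬β) = min(a, b) on (0.06, 0.65) = 0.06
  ¬(¬γ ∧ (γ ∧ ¬β)) = 1 − 0.06 = 0.94
  → value = 0.9400
|1.0000 − 0.9400| = 0.060

0.060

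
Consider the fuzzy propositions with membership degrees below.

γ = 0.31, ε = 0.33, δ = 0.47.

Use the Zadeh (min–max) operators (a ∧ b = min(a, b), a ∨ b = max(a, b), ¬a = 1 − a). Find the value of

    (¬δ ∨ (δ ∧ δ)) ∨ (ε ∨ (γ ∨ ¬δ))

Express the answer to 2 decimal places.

¬δ = 1 − 0.47 = 0.53
δ ∧ δ = min(a, b) on (0.47, 0.47) = 0.47
¬δ ∨ (δ ∧ δ) = max(a, b) on (0.53, 0.47) = 0.53
¬δ = 1 − 0.47 = 0.53
γ ∨ ¬δ = max(a, b) on (0.31, 0.53) = 0.53
ε ∨ (γ ∨ ¬δ) = max(a, b) on (0.33, 0.53) = 0.53
(¬δ ∨ (δ ∧ δ)) ∨ (ε ∨ (γ ∨ ¬δ)) = max(a, b) on (0.53, 0.53) = 0.53

0.53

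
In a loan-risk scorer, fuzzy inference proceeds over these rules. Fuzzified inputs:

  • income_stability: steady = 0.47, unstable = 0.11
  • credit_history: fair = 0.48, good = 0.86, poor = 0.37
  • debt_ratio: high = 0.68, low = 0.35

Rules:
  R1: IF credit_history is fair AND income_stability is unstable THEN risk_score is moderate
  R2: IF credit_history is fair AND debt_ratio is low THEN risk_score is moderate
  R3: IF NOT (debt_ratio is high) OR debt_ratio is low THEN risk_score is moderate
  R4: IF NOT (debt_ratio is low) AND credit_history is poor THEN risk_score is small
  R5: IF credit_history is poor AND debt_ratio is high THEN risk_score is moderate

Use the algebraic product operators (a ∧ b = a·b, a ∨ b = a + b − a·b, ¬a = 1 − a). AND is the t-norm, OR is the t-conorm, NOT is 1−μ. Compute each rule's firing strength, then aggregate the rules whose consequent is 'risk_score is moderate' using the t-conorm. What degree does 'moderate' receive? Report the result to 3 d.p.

R1: fair=0.48, unstable=0.11; AND[a·b] → w = 0.0528
R2: fair=0.48, low=0.35; AND[a·b] → w = 0.1680
R3: ¬high=1−0.68=0.32, low=0.35; OR[a + b − a·b] → w = 0.5580
R4: ¬low=1−0.35=0.65, poor=0.37; AND[a·b] → w = 0.2405
R5: poor=0.37, high=0.68; AND[a·b] → w = 0.2516
Rules with consequent 'moderate': {R1, R2, R3, R5} → strengths 0.0528, 0.1680, 0.5580, 0.2516
Aggregate via t-conorm [a + b − a·b]: 0.7393

0.739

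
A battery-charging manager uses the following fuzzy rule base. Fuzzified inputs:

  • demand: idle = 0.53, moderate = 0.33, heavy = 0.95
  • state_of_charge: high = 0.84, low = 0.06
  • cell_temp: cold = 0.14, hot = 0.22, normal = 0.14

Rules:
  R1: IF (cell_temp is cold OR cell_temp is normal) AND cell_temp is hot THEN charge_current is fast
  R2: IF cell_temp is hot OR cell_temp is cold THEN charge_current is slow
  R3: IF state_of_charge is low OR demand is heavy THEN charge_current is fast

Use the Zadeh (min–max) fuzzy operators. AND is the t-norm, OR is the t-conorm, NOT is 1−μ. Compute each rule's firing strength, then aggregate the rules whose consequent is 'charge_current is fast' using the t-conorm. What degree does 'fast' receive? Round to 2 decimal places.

R1: (cold=0.14 OR normal=0.14) = 0.14; AND[min(a, b)] with hot=0.22 → w = 0.14
R2: hot=0.22, cold=0.14; OR[max(a, b)] → w = 0.22
R3: low=0.06, heavy=0.95; OR[max(a, b)] → w = 0.95
Rules with consequent 'fast': {R1, R3} → strengths 0.14, 0.95
Aggregate via t-conorm [max(a, b)]: 0.95

0.95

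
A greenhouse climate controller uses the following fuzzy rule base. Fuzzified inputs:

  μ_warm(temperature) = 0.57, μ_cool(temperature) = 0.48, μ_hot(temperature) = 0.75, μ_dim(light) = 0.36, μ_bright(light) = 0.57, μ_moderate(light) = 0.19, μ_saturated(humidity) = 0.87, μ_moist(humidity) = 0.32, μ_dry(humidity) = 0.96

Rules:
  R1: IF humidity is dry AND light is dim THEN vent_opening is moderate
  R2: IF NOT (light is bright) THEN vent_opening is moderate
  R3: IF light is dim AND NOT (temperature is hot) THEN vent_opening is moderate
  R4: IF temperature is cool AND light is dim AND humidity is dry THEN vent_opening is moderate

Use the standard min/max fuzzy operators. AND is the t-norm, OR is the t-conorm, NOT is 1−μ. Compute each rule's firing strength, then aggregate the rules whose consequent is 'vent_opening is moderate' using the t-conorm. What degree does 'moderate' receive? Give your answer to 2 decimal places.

R1: dry=0.96, dim=0.36; AND[min(a, b)] → w = 0.36
R2: ¬bright=1−0.57=0.43 → w = 0.43
R3: dim=0.36, ¬hot=1−0.75=0.25; AND[min(a, b)] → w = 0.25
R4: cool=0.48, dim=0.36, dry=0.96; AND[min(a, b)] → w = 0.36
Rules with consequent 'moderate': {R1, R2, R3, R4} → strengths 0.36, 0.43, 0.25, 0.36
Aggregate via t-conorm [max(a, b)]: 0.43

0.43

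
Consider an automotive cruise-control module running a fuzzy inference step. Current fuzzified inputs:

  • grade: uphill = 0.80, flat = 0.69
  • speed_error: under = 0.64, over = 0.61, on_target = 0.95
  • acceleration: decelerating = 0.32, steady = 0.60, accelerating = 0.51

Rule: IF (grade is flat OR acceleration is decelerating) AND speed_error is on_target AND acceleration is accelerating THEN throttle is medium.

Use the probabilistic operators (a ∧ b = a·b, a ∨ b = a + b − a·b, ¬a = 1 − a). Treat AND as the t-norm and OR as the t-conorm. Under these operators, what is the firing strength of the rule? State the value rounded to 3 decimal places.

firing strength: (flat=0.69 OR decelerating=0.32) = 0.7892; AND[a·b] with on_target=0.95, accelerating=0.51 → w = 0.3824

0.382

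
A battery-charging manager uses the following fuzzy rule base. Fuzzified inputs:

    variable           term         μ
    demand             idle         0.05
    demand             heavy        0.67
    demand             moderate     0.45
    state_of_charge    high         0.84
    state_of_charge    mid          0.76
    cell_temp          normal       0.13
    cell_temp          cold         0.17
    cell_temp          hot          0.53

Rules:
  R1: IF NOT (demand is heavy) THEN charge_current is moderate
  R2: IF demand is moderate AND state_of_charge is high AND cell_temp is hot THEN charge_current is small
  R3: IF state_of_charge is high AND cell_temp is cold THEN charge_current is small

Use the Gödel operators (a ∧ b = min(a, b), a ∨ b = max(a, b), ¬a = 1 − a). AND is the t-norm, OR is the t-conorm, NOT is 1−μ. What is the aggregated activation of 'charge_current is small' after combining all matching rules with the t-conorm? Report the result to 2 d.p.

R1: ¬heavy=1−0.67=0.33 → w = 0.33
R2: moderate=0.45, high=0.84, hot=0.53; AND[min(a, b)] → w = 0.45
R3: high=0.84, cold=0.17; AND[min(a, b)] → w = 0.17
Rules with consequent 'small': {R2, R3} → strengths 0.45, 0.17
Aggregate via t-conorm [max(a, b)]: 0.45

0.45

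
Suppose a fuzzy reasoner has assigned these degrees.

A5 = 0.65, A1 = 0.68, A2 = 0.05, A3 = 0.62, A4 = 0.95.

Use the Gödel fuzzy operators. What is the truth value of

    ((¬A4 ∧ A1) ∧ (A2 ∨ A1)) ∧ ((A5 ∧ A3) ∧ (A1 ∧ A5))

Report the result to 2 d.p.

¬A4 = 1 − 0.95 = 0.05
¬A4 ∧ A1 = min(a, b) on (0.05, 0.68) = 0.05
A2 ∨ A1 = max(a, b) on (0.05, 0.68) = 0.68
(¬A4 ∧ A1) ∧ (A2 ∨ A1) = min(a, b) on (0.05, 0.68) = 0.05
A5 ∧ A3 = min(a, b) on (0.65, 0.62) = 0.62
A1 ∧ A5 = min(a, b) on (0.68, 0.65) = 0.65
(A5 ∧ A3) ∧ (A1 ∧ A5) = min(a, b) on (0.62, 0.65) = 0.62
((¬A4 ∧ A1) ∧ (A2 ∨ A1)) ∧ ((A5 ∧ A3) ∧ (A1 ∧ A5)) = min(a, b) on (0.05, 0.62) = 0.05

0.05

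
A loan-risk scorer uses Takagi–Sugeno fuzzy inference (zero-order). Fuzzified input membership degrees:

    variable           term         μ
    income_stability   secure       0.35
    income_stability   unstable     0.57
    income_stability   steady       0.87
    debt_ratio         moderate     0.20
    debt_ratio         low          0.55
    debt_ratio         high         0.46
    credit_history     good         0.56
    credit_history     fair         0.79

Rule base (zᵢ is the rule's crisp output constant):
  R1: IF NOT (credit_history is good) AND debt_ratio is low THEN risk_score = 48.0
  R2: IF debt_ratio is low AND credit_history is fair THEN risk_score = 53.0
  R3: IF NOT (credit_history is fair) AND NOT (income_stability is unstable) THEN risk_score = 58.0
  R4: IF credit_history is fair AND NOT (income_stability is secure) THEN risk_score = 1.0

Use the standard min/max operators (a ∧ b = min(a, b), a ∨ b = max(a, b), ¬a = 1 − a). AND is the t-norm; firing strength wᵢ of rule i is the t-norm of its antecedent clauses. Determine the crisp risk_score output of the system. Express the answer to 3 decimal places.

R1 (z=48.0): ¬good=1−0.56=0.44, low=0.55; AND[min(a, b)] → w = 0.44
R2 (z=53.0): low=0.55, fair=0.79; AND[min(a, b)] → w = 0.55
R3 (z=58.0): ¬fair=1−0.79=0.21, ¬unstable=1−0.57=0.43; AND[min(a, b)] → w = 0.21
R4 (z=1.0): fair=0.79, ¬secure=1−0.35=0.65; AND[min(a, b)] → w = 0.65
Weighted average = (0.44·48.0 + 0.55·53.0 + 0.21·58.0 + 0.65·1.0) / (0.44 + 0.55 + 0.21 + 0.65)
  = 63.1000 / 1.8500 = 34.108

34.108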